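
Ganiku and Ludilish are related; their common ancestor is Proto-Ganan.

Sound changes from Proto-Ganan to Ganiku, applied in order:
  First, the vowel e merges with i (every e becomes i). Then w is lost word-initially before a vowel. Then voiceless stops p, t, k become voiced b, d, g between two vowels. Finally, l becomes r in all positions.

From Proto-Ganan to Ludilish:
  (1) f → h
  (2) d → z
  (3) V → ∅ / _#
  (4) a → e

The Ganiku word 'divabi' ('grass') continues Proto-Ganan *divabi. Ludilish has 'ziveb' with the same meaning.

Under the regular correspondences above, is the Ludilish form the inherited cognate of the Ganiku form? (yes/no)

Derive the expected Ludilish reflex of *divabi:
Ludilish: *divabi > zivabi > zivab > ziveb  (by unconditioned shift, apocope, vowel merger)
Ludilish 'ziveb' matches the regular reflex exactly, so the pair is cognate.

yes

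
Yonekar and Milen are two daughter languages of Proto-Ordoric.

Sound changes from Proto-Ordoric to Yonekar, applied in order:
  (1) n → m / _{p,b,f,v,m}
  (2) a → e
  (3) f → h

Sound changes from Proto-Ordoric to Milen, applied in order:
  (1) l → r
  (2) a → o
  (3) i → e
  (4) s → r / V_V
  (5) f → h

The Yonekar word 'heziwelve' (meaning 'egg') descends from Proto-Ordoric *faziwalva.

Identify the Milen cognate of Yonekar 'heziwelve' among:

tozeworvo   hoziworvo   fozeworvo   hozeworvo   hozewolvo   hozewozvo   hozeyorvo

hozeworvo

Milen: *faziwalva > faziwarva > foziworvo > fozeworvo > hozeworvo  (by unconditioned shift, vowel merger, vowel merger, unconditioned shift)
Among the options, 'hozeworvo' alone shows every Milen change applied in order.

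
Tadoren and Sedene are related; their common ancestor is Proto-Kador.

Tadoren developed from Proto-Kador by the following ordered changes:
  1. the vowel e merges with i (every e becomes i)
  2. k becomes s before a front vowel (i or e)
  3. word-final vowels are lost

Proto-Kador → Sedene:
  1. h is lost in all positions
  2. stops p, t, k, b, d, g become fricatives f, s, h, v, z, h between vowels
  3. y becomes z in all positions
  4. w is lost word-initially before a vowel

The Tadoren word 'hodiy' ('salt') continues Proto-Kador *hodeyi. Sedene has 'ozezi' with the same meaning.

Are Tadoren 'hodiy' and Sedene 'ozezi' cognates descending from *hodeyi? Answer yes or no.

Derive the expected Sedene reflex of *hodeyi:
Sedene: *hodeyi
  hodeyi → odeyi   [h-loss]
  odeyi → ozeyi   [intervocalic lenition]
  ozeyi → ozezi   [unconditioned shift]
  ozezi (rule 4 does not apply)
  giving Sedene ozezi.
Sedene 'ozezi' matches the regular reflex exactly, so the pair is cognate.

yes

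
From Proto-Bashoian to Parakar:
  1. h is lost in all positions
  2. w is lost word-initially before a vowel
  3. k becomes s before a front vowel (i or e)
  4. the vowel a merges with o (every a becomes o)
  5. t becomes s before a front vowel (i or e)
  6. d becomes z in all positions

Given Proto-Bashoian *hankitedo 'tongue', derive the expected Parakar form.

onsisezo

Parakar: *hankitedo
  hankitedo → ankitedo   [h-loss]
  ankitedo (rule 2 does not apply)
  ankitedo → ansitedo   [palatalisation]
  ansitedo → onsitedo   [vowel merger]
  onsitedo → onsisedo   [palatalisation]
  onsisedo → onsisezo   [unconditioned shift]
  giving Parakar onsisezo.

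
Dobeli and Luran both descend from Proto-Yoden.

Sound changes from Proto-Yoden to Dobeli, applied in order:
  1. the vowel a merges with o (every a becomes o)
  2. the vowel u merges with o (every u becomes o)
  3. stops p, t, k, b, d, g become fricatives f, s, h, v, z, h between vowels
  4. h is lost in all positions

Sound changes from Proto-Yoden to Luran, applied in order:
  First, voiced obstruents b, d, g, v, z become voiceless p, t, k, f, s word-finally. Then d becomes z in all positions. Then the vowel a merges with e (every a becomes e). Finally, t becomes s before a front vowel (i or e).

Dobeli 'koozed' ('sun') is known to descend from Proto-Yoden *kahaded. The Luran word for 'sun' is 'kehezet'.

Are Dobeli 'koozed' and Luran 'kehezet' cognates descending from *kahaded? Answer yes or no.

yes

Derive the expected Luran reflex of *kahaded:
Luran: *kahaded
  kahaded → kahadet   [final devoicing]
  kahadet → kahazet   [unconditioned shift]
  kahazet → kehezet   [vowel merger]
  kehezet (rule 4 does not apply)
  giving Luran kehezet.
Luran 'kehezet' matches the regular reflex exactly, so the pair is cognate.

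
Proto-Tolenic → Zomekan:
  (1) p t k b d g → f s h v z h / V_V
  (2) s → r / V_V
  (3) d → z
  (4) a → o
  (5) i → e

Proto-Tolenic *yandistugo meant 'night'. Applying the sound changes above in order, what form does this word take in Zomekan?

Zomekan: start from *yandistugo.
  rule 1 (intervocalic lenition): yandistugo → yandistuho
  rule 2: no change — yandistuho
  rule 3 (unconditioned shift): yandistuho → yanzistuho
  rule 4 (vowel merger): yanzistuho → yonzistuho
  rule 5 (vowel merger): yonzistuho → yonzestuho
  ⇒ Zomekan yonzestuho

yonzestuho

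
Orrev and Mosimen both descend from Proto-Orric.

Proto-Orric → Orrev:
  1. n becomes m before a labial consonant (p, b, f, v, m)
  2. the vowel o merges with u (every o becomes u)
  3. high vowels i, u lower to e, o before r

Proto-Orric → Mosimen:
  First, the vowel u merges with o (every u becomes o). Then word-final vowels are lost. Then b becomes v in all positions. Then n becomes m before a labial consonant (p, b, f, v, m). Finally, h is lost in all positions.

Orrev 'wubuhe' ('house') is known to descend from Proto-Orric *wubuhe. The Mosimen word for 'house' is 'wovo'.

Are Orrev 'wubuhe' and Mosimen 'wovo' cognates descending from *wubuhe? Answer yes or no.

Derive the expected Mosimen reflex of *wubuhe:
Mosimen: *wubuhe
  wubuhe → wobohe   [vowel merger]
  wobohe → woboh   [apocope]
  woboh → wovoh   [unconditioned shift]
  wovoh (rule 4 does not apply)
  wovoh → wovo   [h-loss]
  giving Mosimen wovo.
Mosimen 'wovo' matches the regular reflex exactly, so the pair is cognate.

yes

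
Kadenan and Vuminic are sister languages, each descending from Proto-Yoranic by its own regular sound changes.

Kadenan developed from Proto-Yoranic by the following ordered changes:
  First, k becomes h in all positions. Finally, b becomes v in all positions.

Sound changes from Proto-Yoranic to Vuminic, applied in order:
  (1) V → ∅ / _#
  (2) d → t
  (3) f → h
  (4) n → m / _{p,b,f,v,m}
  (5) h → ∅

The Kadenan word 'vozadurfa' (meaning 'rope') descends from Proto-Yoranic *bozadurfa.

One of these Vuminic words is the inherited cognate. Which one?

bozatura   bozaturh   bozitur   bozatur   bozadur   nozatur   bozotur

bozatur

Vuminic: *bozadurfa > bozadurf > bozaturf > bozaturh > bozatur  (by apocope, unconditioned shift, unconditioned shift, h-loss)
Only 'bozatur' matches the regular Vuminic development of *bozadurfa.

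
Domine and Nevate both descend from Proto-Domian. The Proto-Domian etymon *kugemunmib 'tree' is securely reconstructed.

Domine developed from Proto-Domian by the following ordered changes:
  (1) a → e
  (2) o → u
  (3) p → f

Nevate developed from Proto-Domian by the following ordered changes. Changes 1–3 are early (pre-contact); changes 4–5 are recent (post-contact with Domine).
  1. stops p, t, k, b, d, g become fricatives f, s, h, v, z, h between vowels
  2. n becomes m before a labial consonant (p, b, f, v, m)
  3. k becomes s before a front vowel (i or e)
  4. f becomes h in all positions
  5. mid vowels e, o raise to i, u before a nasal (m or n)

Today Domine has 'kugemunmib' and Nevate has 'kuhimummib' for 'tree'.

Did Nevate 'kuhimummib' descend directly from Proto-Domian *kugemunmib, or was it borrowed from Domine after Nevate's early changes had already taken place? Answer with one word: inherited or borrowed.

If inherited, *kugemunmib would pass through all of Nevate's changes:
Nevate: start from *kugemunmib.
  rule 1 (intervocalic lenition): kugemunmib → kuhemunmib
  rule 2 (nasal place assimilation): kuhemunmib → kuhemummib
  rule 3: no change — kuhemummib
  rule 4: no change — kuhemummib
  rule 5 (pre-nasal raising): kuhemummib → kuhimummib
  ⇒ Nevate kuhimummib
If borrowed from Domine 'kugemunmib' after the early changes, it would undergo only the recent ones:
  rule 4 (unconditioned shift): no change (kugemunmib)
  rule 5 (pre-nasal raising): kugemunmib → kugimunmib
  ⇒ as a loan: kugimunmib
Nevate 'kuhimummib' matches the inherited outcome exactly, so it is an inherited cognate, not a loan.

inherited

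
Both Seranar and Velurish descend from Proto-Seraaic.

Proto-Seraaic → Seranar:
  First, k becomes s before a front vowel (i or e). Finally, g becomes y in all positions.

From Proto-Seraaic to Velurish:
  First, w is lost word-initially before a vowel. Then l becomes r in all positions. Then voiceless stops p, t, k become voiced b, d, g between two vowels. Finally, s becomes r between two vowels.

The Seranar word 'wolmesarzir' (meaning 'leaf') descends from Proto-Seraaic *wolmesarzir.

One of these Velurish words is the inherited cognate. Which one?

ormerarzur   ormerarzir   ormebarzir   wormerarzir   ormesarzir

ormerarzir

Velurish: start from *wolmesarzir.
  rule 1 (glide loss): wolmesarzir → olmesarzir
  rule 2 (unconditioned shift): olmesarzir → ormesarzir
  rule 3: no change — ormesarzir
  rule 4 (rhotacism): ormesarzir → ormerarzir
  ⇒ Velurish ormerarzir
Only 'ormerarzir' matches the regular Velurish development of *wolmesarzir.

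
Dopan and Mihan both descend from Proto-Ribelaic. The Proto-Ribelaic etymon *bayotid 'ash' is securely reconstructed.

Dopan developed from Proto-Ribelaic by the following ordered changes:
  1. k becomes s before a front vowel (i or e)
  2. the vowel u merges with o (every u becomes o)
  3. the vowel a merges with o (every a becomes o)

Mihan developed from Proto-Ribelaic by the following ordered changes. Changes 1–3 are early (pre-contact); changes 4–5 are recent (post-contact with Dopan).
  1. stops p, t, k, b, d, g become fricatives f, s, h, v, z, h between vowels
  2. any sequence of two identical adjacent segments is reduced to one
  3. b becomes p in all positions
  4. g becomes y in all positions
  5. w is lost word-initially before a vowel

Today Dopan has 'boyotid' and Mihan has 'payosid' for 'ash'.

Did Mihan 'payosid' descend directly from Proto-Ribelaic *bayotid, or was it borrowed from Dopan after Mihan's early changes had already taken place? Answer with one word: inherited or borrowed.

If inherited, *bayotid would pass through all of Mihan's changes:
Mihan: *bayotid > bayosid > payosid  (by intervocalic lenition, unconditioned shift)
If borrowed from Dopan 'boyotid' after the early changes, it would undergo only the recent ones:
  rule 4 (unconditioned shift): no change (boyotid)
  rule 5 (glide loss): no change (boyotid)
  ⇒ as a loan: boyotid
Mihan 'payosid' matches the inherited outcome exactly, so it is an inherited cognate, not a loan.

inherited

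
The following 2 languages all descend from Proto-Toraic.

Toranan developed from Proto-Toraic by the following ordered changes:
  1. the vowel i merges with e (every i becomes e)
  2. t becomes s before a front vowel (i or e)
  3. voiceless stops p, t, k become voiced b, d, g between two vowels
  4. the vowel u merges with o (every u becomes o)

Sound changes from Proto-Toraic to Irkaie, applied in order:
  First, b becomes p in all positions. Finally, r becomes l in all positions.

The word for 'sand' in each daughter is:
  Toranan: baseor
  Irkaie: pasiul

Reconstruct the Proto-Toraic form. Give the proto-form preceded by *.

*basiur

Position 1: Toranan has b, Irkaie has p. Taking the neighbouring segments as reconstructed: Toranan b can only go back to *b; Irkaie p could go back to *p or *b — the one source consistent with every daughter is *b.
Position 6: Toranan has r, Irkaie has l. Toranan preserves r here (none of its changes turn any other segment into r), so the proto-segment is *r.
Verify the candidate proto-form against each daughter:
Toranan: *basiur
  basiur → baseur   [vowel merger]
  baseur (rule 2 does not apply)
  baseur (rule 3 does not apply)
  baseur → baseor   [vowel merger]
  giving Toranan baseor.
Irkaie: *basiur
  basiur → pasiur   [unconditioned shift]
  pasiur → pasiul   [unconditioned shift]
  giving Irkaie pasiul.
Only *basiur yields all of Toranan baseor, Irkaie pasiul.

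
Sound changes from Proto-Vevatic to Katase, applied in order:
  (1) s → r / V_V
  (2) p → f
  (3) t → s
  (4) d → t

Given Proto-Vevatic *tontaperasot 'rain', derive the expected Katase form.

Katase: *tontaperasot
  tontaperasot → tontaperarot   [rhotacism]
  tontaperarot → tontaferarot   [unconditioned shift]
  tontaferarot → sonsaferaros   [unconditioned shift]
  sonsaferaros (rule 4 does not apply)
  giving Katase sonsaferaros.

sonsaferaros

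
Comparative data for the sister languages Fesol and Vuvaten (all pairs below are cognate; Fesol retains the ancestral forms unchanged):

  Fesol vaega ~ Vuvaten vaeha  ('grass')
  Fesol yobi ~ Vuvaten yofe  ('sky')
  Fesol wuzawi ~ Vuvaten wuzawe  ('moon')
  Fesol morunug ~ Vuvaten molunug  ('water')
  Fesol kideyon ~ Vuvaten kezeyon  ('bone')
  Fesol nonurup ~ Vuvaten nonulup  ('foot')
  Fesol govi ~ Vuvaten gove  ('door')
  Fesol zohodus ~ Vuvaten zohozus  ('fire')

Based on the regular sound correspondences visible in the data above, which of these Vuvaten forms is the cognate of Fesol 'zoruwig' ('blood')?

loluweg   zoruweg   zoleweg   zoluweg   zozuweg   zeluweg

zoluweg

morunug ~ molunug, nonurup ~ nonulup — Fesol r corresponds to Vuvaten l between vowels (before a back vowel).
kideyon ~ kezeyon — Fesol i corresponds to Vuvaten e after a consonant, before a consonant other than r, m, n, p, b, f, v.
Applying these to Fesol 'zoruwig':
  zoruwig → zoluwig   (r→l between vowels (before a back vowel))
  zoluwig → zoluweg   (i→e after a consonant, before a consonant other than r, m, n, p, b, f, v)
So the Vuvaten cognate is 'zoluweg'.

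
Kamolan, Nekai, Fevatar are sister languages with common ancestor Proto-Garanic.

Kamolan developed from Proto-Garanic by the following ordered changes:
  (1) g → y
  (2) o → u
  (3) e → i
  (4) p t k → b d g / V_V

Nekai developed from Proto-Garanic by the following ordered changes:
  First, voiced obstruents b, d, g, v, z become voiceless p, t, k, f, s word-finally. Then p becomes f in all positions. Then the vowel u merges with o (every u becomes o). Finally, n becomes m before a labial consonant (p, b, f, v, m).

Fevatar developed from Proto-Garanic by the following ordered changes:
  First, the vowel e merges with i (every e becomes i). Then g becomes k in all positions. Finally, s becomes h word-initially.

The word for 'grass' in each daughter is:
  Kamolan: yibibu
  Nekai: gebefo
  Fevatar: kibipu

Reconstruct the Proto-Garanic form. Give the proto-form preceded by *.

Position 4: Kamolan has i, Nekai has e, Fevatar has i. Nekai preserves e here (none of its changes turn any other segment into e), so the proto-segment is *e.
Position 6: Kamolan has u, Nekai has o, Fevatar has u. Fevatar preserves u here (none of its changes turn any other segment into u), so the proto-segment is *u.
Continuing position by position gives *gebepu; check it forward:
Kamolan: *gebepu
  gebepu → yebepu   [unconditioned shift]
  yebepu (rule 2 does not apply)
  yebepu → yibipu   [vowel merger]
  yibipu → yibibu   [intervocalic voicing]
  giving Kamolan yibibu.
Nekai: *gebepu > gebefu > gebefo  (by unconditioned shift, vowel merger)
Fevatar: *gebepu
  gebepu → gibipu   [vowel merger]
  gibipu → kibipu   [unconditioned shift]
  kibipu (rule 3 does not apply)
  giving Fevatar kibipu.
*gebepu is the unique common source.

*gebepu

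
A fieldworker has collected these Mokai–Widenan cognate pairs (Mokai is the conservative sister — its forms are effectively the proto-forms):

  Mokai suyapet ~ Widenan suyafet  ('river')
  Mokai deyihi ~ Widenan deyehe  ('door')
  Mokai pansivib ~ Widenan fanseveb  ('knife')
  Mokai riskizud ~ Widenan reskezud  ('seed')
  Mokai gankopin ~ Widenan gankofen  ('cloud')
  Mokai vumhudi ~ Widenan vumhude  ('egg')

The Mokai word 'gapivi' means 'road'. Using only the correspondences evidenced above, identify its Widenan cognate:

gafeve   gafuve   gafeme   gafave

gafeve

gankopin ~ gankofen — Mokai p corresponds to Widenan f between vowels (before a front vowel).
pansivib ~ fanseveb — Mokai i corresponds to Widenan e after a consonant, before a labial obstruent.
deyihi ~ deyehe, vumhudi ~ vumhude — Mokai i corresponds to Widenan e word-finally.
Applying these to Mokai 'gapivi':
  gapivi → gafivi   (p→f between vowels (before a front vowel))
  gafivi → gafevi   (i→e after a consonant, before a labial obstruent)
  gafevi → gafeve   (i→e word-finally)
So the Widenan cognate is 'gafeve'.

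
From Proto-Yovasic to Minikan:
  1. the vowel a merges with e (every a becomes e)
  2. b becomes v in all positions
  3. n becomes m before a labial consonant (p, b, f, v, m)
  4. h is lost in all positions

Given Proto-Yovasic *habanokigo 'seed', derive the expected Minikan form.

evenokigo

Minikan: *habanokigo > hebenokigo > hevenokigo > evenokigo  (by vowel merger, unconditioned shift, h-loss)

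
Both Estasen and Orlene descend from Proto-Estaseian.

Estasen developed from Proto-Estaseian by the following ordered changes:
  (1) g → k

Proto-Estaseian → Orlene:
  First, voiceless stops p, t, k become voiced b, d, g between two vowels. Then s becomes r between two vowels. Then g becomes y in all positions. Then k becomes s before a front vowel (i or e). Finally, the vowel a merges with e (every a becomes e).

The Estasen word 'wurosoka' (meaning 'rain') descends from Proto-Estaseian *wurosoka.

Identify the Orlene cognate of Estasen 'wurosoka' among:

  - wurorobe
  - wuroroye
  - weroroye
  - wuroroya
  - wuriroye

Orlene: *wurosoka > wurosoga > wuroroga > wuroroya > wuroroye  (by intervocalic voicing, rhotacism, unconditioned shift, vowel merger)
Among the options, 'wuroroye' alone shows every Orlene change applied in order.

wuroroye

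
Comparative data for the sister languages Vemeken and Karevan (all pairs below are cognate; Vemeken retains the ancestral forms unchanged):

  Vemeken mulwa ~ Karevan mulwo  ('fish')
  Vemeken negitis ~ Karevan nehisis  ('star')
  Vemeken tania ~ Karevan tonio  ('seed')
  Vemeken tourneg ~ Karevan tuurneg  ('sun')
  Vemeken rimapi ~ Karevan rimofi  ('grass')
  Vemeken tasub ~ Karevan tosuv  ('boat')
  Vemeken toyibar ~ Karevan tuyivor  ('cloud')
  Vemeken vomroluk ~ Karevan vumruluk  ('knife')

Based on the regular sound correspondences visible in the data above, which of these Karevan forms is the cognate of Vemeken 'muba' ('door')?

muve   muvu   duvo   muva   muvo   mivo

toyibar ~ tuyivor — Vemeken b corresponds to Karevan v between vowels (before a back vowel).
mulwa ~ mulwo — Vemeken a corresponds to Karevan o word-finally.
Applying these to Vemeken 'muba':
  muba → muva   (b→v between vowels (before a back vowel))
  muva → muvo   (a→o word-finally)
So the Karevan cognate is 'muvo'.

muvo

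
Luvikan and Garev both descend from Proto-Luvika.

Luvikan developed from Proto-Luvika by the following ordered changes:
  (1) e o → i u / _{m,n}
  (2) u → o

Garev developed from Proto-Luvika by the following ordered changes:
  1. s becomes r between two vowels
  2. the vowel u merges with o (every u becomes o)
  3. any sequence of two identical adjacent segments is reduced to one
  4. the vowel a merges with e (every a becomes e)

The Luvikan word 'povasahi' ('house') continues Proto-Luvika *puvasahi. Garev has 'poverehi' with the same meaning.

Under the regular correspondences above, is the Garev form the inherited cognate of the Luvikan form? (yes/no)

Derive the expected Garev reflex of *puvasahi:
Garev: *puvasahi > puvarahi > povarahi > poverehi  (by rhotacism, vowel merger, vowel merger)
Garev 'poverehi' matches the regular reflex exactly, so the pair is cognate.

yes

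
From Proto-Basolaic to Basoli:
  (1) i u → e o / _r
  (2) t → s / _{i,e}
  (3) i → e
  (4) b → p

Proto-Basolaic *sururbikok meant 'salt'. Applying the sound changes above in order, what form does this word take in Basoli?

Basoli: *sururbikok
  sururbikok → sororbikok   [pre-rhotic lowering]
  sororbikok (rule 2 does not apply)
  sororbikok → sororbekok   [vowel merger]
  sororbekok → sororpekok   [unconditioned shift]
  giving Basoli sororpekok.

sororpekok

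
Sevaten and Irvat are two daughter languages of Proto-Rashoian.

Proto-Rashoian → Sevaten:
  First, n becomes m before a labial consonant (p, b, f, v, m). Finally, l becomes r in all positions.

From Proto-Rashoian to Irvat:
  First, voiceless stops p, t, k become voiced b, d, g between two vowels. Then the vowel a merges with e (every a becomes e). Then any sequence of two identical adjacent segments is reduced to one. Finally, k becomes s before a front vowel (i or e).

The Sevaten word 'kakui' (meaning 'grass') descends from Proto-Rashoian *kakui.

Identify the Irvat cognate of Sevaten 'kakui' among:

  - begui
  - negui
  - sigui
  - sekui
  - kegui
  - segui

Irvat: *kakui > kagui > kegui > segui  (by intervocalic voicing, vowel merger, palatalisation)
Among the options, 'segui' alone shows every Irvat change applied in order.

segui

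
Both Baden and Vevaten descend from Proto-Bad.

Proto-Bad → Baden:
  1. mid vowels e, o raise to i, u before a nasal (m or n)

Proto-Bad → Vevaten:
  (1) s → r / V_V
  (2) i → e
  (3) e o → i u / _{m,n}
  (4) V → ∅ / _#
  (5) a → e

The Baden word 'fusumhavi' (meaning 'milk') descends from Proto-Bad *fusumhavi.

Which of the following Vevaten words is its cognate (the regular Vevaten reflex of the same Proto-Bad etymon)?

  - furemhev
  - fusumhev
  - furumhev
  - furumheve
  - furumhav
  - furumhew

furumhev

Vevaten: *fusumhavi > furumhavi > furumhave > furumhav > furumhev  (by rhotacism, vowel merger, apocope, vowel merger)
Only 'furumhev' matches the regular Vevaten development of *fusumhavi.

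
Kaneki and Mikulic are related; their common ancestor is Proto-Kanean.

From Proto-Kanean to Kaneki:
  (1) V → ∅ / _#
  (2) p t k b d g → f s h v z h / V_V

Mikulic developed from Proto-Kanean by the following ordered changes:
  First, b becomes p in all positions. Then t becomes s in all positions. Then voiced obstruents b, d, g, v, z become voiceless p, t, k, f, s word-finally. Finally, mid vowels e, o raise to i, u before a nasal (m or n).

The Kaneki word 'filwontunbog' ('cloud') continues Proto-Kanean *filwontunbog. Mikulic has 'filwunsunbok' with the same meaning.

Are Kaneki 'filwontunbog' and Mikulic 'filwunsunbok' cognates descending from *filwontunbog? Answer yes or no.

no

Derive the expected Mikulic reflex of *filwontunbog:
Mikulic: *filwontunbog
  filwontunbog → filwontunpog   [unconditioned shift]
  filwontunpog → filwonsunpog   [unconditioned shift]
  filwonsunpog → filwonsunpok   [final devoicing]
  filwonsunpok → filwunsunpok   [pre-nasal raising]
  giving Mikulic filwunsunpok.
The regular Mikulic reflex would be 'filwunsunpok', but the attested form is 'filwunsunbok'. The correspondence is irregular, so they are not cognates (the Mikulic form has a different source).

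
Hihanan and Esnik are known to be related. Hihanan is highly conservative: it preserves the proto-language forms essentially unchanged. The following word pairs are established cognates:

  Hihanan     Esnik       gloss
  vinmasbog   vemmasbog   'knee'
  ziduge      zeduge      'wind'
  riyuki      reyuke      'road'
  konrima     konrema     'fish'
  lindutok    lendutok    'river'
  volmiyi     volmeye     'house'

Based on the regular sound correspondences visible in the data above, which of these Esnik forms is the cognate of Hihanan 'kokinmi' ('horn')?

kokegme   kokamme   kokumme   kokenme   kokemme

kokemme

vinmasbog ~ vemmasbog, lindutok ~ lendutok — Hihanan i corresponds to Esnik e after a consonant, before a nasal.
vinmasbog ~ vemmasbog — Hihanan n corresponds to Esnik m after a vowel, before a nasal.
riyuki ~ reyuke, volmiyi ~ volmeye — Hihanan i corresponds to Esnik e word-finally.
Applying these to Hihanan 'kokinmi':
  kokinmi → kokenmi   (i→e after a consonant, before a nasal)
  kokenmi → kokemmi   (n→m after a vowel, before a nasal)
  kokemmi → kokemme   (i→e word-finally)
So the Esnik cognate is 'kokemme'.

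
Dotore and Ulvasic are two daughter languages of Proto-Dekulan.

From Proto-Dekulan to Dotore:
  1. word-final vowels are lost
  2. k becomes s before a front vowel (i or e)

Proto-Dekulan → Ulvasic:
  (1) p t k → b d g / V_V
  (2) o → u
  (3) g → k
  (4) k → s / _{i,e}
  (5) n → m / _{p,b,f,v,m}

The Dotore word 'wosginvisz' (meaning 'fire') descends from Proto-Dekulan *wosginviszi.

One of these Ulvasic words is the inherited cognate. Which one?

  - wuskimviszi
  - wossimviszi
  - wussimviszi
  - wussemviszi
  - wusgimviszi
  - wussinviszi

wussimviszi

Ulvasic: start from *wosginviszi.
  rule 1: no change — wosginviszi
  rule 2 (vowel merger): wosginviszi → wusginviszi
  rule 3 (unconditioned shift): wusginviszi → wuskinviszi
  rule 4 (palatalisation): wuskinviszi → wussinviszi
  rule 5 (nasal place assimilation): wussinviszi → wussimviszi
  ⇒ Ulvasic wussimviszi
Only 'wussimviszi' matches the regular Ulvasic development of *wosginviszi.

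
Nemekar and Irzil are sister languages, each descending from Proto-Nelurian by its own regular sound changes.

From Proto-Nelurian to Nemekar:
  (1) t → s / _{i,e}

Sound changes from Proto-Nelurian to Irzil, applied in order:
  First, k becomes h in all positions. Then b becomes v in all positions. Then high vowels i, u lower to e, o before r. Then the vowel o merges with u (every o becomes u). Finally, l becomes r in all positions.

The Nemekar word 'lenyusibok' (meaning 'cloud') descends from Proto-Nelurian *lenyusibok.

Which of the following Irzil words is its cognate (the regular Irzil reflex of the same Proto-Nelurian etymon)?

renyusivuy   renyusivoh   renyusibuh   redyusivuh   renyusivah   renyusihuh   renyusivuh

Irzil: *lenyusibok
  lenyusibok → lenyusiboh   [unconditioned shift]
  lenyusiboh → lenyusivoh   [unconditioned shift]
  lenyusivoh (rule 3 does not apply)
  lenyusivoh → lenyusivuh   [vowel merger]
  lenyusivuh → renyusivuh   [unconditioned shift]
  giving Irzil renyusivuh.
Among the options, 'renyusivuh' alone shows every Irzil change applied in order.

renyusivuh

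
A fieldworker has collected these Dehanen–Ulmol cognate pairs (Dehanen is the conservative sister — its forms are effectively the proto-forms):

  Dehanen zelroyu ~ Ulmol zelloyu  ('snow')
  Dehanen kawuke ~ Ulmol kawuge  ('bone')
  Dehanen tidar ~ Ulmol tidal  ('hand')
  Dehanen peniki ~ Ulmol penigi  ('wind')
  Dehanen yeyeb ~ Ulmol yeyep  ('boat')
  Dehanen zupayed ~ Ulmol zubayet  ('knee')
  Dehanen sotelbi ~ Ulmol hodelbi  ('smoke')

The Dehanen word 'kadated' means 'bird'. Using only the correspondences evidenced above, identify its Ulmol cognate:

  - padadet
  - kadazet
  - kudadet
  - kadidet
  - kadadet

sotelbi ~ hodelbi — Dehanen t corresponds to Ulmol d between vowels (before a front vowel).
zupayed ~ zubayet — Dehanen d corresponds to Ulmol t word-finally.
Applying these to Dehanen 'kadated':
  kadated → kadaded   (t→d between vowels (before a front vowel))
  kadaded → kadadet   (d→t word-finally)
So the Ulmol cognate is 'kadadet'.

kadadet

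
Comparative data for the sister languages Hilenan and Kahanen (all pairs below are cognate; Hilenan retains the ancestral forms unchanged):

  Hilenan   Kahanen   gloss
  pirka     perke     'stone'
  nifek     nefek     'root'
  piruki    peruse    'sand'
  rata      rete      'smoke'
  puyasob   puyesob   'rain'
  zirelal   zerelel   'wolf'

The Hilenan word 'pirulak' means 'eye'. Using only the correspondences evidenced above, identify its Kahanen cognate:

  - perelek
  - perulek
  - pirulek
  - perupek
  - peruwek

pirka ~ perke, piruki ~ peruse — Hilenan i corresponds to Kahanen e after a consonant, before r.
rata ~ rete, puyasob ~ puyesob — Hilenan a corresponds to Kahanen e after a consonant, before a consonant other than r, m, n, p, b, f, v.
Applying these to Hilenan 'pirulak':
  pirulak → perulak   (i→e after a consonant, before r)
  perulak → perulek   (a→e after a consonant, before a consonant other than r, m, n, p, b, f, v)
So the Kahanen cognate is 'perulek'.

perulek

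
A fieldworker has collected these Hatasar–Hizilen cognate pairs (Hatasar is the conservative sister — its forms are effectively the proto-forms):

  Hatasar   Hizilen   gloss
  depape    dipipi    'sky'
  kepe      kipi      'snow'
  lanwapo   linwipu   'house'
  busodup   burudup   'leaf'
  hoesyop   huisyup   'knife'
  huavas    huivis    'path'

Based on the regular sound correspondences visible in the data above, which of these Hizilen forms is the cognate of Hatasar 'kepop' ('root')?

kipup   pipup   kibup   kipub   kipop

kipup

depape ~ dipipi, kepe ~ kipi — Hatasar e corresponds to Hizilen i after a consonant, before a labial obstruent.
hoesyop ~ huisyup — Hatasar o corresponds to Hizilen u after a consonant, before a labial obstruent.
Applying these to Hatasar 'kepop':
  kepop → kipop   (e→i after a consonant, before a labial obstruent)
  kipop → kipup   (o→u after a consonant, before a labial obstruent)
So the Hizilen cognate is 'kipup'.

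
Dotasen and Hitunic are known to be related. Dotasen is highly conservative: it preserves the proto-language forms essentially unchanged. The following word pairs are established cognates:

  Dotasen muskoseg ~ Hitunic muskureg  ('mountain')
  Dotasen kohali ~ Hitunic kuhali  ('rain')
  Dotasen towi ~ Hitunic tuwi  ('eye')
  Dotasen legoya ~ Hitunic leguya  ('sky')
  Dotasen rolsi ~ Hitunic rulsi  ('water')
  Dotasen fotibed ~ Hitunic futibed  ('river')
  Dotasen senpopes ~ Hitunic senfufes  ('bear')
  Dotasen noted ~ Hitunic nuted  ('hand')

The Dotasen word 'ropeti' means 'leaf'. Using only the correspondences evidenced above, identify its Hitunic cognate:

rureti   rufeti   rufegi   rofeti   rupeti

rufeti

senpopes ~ senfufes — Dotasen o corresponds to Hitunic u after a consonant, before a labial obstruent.
senpopes ~ senfufes — Dotasen p corresponds to Hitunic f between vowels (before a front vowel).
Applying these to Dotasen 'ropeti':
  ropeti → rupeti   (o→u after a consonant, before a labial obstruent)
  rupeti → rufeti   (p→f between vowels (before a front vowel))
So the Hitunic cognate is 'rufeti'.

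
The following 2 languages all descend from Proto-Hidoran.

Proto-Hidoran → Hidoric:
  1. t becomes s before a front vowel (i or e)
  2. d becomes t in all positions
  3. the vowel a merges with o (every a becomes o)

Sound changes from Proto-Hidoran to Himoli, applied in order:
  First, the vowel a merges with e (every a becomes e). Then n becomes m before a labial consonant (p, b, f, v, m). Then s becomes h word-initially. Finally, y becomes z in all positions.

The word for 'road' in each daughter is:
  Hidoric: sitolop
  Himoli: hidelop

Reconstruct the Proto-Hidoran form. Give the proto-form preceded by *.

*sidalop

Position 1: Hidoric has s, Himoli has h. Taking the neighbouring segments as reconstructed: Hidoric s could go back to *t or *s; Himoli h could go back to *s or *h — the one source consistent with every daughter is *s.
Position 4: Hidoric has o, Himoli has e. Taking the neighbouring segments as reconstructed: Hidoric o could go back to *a or *o; Himoli e could go back to *a or *e — the one source consistent with every daughter is *a.
This points to *sidalop. Verify forward in each daughter:
Hidoric: *sidalop
  sidalop (rule 1 does not apply)
  sidalop → sitalop   [unconditioned shift]
  sitalop → sitolop   [vowel merger]
  giving Hidoric sitolop.
Himoli: *sidalop > sidelop > hidelop  (by vowel merger, debuccalisation)
Only *sidalop yields all of Hidoric sitolop, Himoli hidelop.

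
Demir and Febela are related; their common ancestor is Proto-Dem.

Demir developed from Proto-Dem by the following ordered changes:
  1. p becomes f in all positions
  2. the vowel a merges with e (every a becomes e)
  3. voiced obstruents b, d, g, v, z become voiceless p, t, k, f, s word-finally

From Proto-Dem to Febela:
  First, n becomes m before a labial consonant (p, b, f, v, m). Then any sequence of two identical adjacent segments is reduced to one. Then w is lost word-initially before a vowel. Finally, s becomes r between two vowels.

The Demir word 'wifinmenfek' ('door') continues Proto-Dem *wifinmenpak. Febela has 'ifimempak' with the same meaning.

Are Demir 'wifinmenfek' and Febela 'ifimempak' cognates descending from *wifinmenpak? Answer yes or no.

Derive the expected Febela reflex of *wifinmenpak:
Febela: start from *wifinmenpak.
  rule 1 (nasal place assimilation): wifinmenpak → wifimmempak
  rule 2 (degemination): wifimmempak → wifimempak
  rule 3 (glide loss): wifimempak → ifimempak
  rule 4: no change — ifimempak
  ⇒ Febela ifimempak
Febela 'ifimempak' matches the regular reflex exactly, so the pair is cognate.

yes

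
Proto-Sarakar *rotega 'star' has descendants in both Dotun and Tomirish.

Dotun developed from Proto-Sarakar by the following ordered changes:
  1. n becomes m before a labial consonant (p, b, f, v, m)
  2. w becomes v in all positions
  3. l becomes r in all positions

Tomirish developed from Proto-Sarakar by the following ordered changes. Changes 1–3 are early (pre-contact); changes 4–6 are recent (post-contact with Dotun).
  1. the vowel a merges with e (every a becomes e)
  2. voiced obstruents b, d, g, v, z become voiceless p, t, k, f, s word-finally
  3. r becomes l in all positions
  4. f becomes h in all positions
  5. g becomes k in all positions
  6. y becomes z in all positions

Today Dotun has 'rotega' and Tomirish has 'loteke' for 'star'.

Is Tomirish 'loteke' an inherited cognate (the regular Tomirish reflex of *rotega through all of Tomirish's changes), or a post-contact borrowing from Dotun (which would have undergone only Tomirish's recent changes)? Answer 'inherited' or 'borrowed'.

inherited

If inherited, *rotega would pass through all of Tomirish's changes:
Tomirish: start from *rotega.
  rule 1 (vowel merger): rotega → rotege
  rule 2: no change — rotege
  rule 3 (unconditioned shift): rotege → lotege
  rule 4: no change — lotege
  rule 5 (unconditioned shift): lotege → loteke
  rule 6: no change — loteke
  ⇒ Tomirish loteke
If borrowed from Dotun 'rotega' after the early changes, it would undergo only the recent ones:
  rule 4 (unconditioned shift): no change (rotega)
  rule 5 (unconditioned shift): rotega → roteka
  rule 6 (unconditioned shift): no change (roteka)
  ⇒ as a loan: roteka
Tomirish 'loteke' matches the inherited outcome exactly, so it is an inherited cognate, not a loan.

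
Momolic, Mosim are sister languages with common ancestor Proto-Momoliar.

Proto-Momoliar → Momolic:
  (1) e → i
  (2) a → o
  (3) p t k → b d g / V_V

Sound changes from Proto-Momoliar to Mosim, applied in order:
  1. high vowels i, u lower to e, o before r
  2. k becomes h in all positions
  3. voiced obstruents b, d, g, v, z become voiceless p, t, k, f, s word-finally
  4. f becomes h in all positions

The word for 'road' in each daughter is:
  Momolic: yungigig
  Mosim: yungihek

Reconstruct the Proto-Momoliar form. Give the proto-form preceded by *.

*yungikeg

Position 7: Momolic has i, Mosim has e. Taking the neighbouring segments as reconstructed: Momolic i could go back to *e or *i; Mosim e can only go back to *e — the one source consistent with every daughter is *e.
Position 8: Momolic has g, Mosim has k. In Mosim, k can only continue *g, so the proto-segment is *g.
Position 6: Momolic has g, Mosim has h. Taking the neighbouring segments as reconstructed: Momolic g could go back to *k or *g; Mosim h could go back to *k or *f or *h — the one source consistent with every daughter is *k.
This points to *yungikeg. Verify forward in each daughter:
Momolic: *yungikeg
  yungikeg → yungikig   [vowel merger]
  yungikig (rule 2 does not apply)
  yungikig → yungigig   [intervocalic voicing]
  giving Momolic yungigig.
Mosim: start from *yungikeg.
  rule 1: no change — yungikeg
  rule 2 (unconditioned shift): yungikeg → yungiheg
  rule 3 (final devoicing): yungiheg → yungihek
  rule 4: no change — yungihek
  ⇒ Mosim yungihek
Only *yungikeg yields all of Momolic yungigig, Mosim yungihek.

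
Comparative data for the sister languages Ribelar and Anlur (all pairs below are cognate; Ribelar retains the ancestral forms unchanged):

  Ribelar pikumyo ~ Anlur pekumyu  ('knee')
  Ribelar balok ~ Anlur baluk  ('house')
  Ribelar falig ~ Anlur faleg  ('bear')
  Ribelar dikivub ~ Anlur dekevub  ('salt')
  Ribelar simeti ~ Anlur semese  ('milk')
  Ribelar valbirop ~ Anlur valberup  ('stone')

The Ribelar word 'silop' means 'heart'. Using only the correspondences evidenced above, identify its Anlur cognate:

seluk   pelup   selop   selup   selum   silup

pikumyo ~ pekumyu, falig ~ faleg — Ribelar i corresponds to Anlur e after a consonant, before a consonant other than r, m, n, p, b, f, v.
valbirop ~ valberup — Ribelar o corresponds to Anlur u after a consonant, before a labial obstruent.
Applying these to Ribelar 'silop':
  silop → selop   (i→e after a consonant, before a consonant other than r, m, n, p, b, f, v)
  selop → selup   (o→u after a consonant, before a labial obstruent)
So the Anlur cognate is 'selup'.

selup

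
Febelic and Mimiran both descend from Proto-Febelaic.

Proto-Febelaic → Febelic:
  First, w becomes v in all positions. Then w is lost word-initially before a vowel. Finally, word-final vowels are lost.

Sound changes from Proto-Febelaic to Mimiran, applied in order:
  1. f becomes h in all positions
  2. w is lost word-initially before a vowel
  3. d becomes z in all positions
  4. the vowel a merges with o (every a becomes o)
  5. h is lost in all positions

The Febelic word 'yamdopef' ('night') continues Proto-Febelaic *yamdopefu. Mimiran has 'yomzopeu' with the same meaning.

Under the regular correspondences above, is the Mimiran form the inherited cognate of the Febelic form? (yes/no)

Derive the expected Mimiran reflex of *yamdopefu:
Mimiran: *yamdopefu > yamdopehu > yamzopehu > yomzopehu > yomzopeu  (by unconditioned shift, unconditioned shift, vowel merger, h-loss)
Mimiran 'yomzopeu' matches the regular reflex exactly, so the pair is cognate.

yes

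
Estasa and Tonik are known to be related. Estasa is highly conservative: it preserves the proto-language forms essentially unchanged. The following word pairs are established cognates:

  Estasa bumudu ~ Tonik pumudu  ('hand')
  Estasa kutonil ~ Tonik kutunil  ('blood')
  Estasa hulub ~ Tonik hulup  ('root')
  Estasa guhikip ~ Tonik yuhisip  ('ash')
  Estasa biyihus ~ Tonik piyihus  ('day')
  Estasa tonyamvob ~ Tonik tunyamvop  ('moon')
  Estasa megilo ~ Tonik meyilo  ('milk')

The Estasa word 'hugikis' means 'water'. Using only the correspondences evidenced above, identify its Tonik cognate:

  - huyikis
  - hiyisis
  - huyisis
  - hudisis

huyisis

megilo ~ meyilo — Estasa g corresponds to Tonik y between vowels (before a front vowel).
guhikip ~ yuhisip — Estasa k corresponds to Tonik s between vowels (before a front vowel).
Applying these to Estasa 'hugikis':
  hugikis → huyikis   (g→y between vowels (before a front vowel))
  huyikis → huyisis   (k→s between vowels (before a front vowel))
So the Tonik cognate is 'huyisis'.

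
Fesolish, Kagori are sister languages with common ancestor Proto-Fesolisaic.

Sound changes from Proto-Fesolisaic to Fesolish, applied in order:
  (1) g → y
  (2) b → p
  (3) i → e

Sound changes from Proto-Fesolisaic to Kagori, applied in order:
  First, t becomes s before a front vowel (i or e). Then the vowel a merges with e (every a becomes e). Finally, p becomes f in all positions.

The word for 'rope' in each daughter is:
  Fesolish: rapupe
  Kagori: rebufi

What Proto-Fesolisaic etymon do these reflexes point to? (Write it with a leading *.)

Position 2: Fesolish has a, Kagori has e. Fesolish preserves a here (none of its changes turn any other segment into a), so the proto-segment is *a.
Position 3: Fesolish has p, Kagori has b. Kagori preserves b here (none of its changes turn any other segment into b), so the proto-segment is *b.
Position 5: Fesolish has p, Kagori has f. Taking the neighbouring segments as reconstructed: Fesolish p could go back to *p or *b; Kagori f could go back to *p or *f — the one source consistent with every daughter is *p.
Verify the candidate proto-form against each daughter:
Fesolish: *rabupi
  rabupi (rule 1 does not apply)
  rabupi → rapupi   [unconditioned shift]
  rapupi → rapupe   [vowel merger]
  giving Fesolish rapupe.
Kagori: *rabupi
  rabupi (rule 1 does not apply)
  rabupi → rebupi   [vowel merger]
  rebupi → rebufi   [unconditioned shift]
  giving Kagori rebufi.
Only *rabupi yields all of Fesolish rapupe, Kagori rebufi.

*rabupi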